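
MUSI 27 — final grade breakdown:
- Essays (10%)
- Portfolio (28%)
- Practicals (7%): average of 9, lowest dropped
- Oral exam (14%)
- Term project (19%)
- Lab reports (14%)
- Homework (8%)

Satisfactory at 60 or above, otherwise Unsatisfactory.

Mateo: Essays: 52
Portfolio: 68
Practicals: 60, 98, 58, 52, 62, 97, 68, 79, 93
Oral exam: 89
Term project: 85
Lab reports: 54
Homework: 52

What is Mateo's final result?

Satisfactory

Practicals: drop 52 → average of remaining 8 = 615/8 = 76.875
Weighted total:
  Essays 52 × 0.1 = 5.2
  Portfolio 68 × 0.28 = 19.04
  Practicals 76.875 × 0.07 = 5.38125
  Oral exam 89 × 0.14 = 12.46
  Term project 85 × 0.19 = 16.15
  Lab reports 54 × 0.14 = 7.56
  Homework 52 × 0.08 = 4.16
Sum = 69.95125
69.95125 ≥ 60 → Satisfactory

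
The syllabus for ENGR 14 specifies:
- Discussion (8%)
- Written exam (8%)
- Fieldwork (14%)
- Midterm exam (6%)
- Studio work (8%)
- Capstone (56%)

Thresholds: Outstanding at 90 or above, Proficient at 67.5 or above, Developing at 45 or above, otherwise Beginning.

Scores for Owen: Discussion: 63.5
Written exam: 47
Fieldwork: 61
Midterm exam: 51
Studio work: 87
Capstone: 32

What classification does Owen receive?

Weighted total:
  Discussion 63.5 × 0.08 = 5.08
  Written exam 47 × 0.08 = 3.76
  Fieldwork 61 × 0.14 = 8.54
  Midterm exam 51 × 0.06 = 3.06
  Studio work 87 × 0.08 = 6.96
  Capstone 32 × 0.56 = 17.92
Sum = 45.32
45.32 is ≥ 45 and < 67.5 → Developing

Developing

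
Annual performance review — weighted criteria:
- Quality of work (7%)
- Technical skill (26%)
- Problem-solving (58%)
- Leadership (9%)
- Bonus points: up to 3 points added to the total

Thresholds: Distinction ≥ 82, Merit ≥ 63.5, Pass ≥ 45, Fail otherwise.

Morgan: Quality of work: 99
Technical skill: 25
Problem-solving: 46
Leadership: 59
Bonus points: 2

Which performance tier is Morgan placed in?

Pass

Weighted total:
  Quality of work 99 × 0.07 = 6.93
  Technical skill 25 × 0.26 = 6.5
  Problem-solving 46 × 0.58 = 26.68
  Leadership 59 × 0.09 = 5.31
Sum = 45.42
Bonus points: 45.42 + 2 = 47.42
47.42 is ≥ 45 and < 63.5 → Pass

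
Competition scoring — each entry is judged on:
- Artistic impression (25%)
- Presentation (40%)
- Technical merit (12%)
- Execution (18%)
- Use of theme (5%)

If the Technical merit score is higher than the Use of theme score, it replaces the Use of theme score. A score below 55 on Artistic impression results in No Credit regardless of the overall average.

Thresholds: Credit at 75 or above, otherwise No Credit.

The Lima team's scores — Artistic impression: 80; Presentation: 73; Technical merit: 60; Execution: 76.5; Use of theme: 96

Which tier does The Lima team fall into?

Technical merit (60) ≤ Use of theme (96), so Use of theme stays at 96.
Artistic impression score 80 ≥ 55: minimum met.
Weighted total:
  Artistic impression 80 × 0.25 = 20
  Presentation 73 × 0.4 = 29.2
  Technical merit 60 × 0.12 = 7.2
  Execution 76.5 × 0.18 = 13.77
  Use of theme 96 × 0.05 = 4.8
Sum = 74.97
74.97 < 75 → No Credit

No Credit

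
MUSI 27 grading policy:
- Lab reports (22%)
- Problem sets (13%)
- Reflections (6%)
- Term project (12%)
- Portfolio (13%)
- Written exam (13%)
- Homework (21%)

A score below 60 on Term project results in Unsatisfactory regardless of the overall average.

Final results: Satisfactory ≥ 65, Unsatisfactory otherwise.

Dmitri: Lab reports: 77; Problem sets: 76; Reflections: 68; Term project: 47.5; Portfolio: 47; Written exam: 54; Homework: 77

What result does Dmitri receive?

Unsatisfactory

Term project score 47.5 < 60: minimum not met.
Weighted total:
  Lab reports 77 × 0.22 = 16.94
  Problem sets 76 × 0.13 = 9.88
  Reflections 68 × 0.06 = 4.08
  Term project 47.5 × 0.12 = 5.7
  Portfolio 47 × 0.13 = 6.11
  Written exam 54 × 0.13 = 7.02
  Homework 77 × 0.21 = 16.17
Sum = 65.9
Because the Term project minimum was not met, the result is Unsatisfactory.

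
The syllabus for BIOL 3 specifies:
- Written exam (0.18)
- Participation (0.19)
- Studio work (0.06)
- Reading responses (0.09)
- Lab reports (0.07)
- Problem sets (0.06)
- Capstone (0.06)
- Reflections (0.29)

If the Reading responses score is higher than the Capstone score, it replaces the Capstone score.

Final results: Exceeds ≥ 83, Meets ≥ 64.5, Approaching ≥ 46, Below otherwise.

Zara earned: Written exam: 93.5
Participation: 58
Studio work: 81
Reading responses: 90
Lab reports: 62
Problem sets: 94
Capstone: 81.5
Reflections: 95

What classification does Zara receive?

Reading responses (90) > Capstone (81.5), so Capstone counts as 90.
Weighted total:
  Written exam 93.5 × 0.18 = 16.83
  Participation 58 × 0.19 = 11.02
  Studio work 81 × 0.06 = 4.86
  Reading responses 90 × 0.09 = 8.1
  Lab reports 62 × 0.07 = 4.34
  Problem sets 94 × 0.06 = 5.64
  Capstone 90 × 0.06 = 5.4
  Reflections 95 × 0.29 = 27.55
Sum = 83.74
83.74 ≥ 83 → Exceeds

Exceeds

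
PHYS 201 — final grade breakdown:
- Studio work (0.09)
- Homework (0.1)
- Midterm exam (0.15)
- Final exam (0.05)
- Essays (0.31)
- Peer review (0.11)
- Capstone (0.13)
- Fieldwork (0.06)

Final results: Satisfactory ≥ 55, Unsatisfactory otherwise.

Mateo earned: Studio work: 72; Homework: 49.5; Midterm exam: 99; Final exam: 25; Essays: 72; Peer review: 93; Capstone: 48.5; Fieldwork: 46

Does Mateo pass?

Satisfactory

Weighted total:
  Studio work 72 × 0.09 = 6.48
  Homework 49.5 × 0.1 = 4.95
  Midterm exam 99 × 0.15 = 14.85
  Final exam 25 × 0.05 = 1.25
  Essays 72 × 0.31 = 22.32
  Peer review 93 × 0.11 = 10.23
  Capstone 48.5 × 0.13 = 6.305
  Fieldwork 46 × 0.06 = 2.76
Sum = 69.145
69.145 ≥ 55 → Satisfactory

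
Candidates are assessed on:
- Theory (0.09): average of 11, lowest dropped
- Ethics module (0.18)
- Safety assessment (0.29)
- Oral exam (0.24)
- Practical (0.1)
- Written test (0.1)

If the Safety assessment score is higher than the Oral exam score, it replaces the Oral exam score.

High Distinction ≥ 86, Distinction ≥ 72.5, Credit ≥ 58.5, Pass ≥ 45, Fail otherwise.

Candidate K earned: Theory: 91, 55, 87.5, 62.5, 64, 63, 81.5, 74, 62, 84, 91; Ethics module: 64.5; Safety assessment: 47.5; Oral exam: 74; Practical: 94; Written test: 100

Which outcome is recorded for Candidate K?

Theory: drop 55 → average of remaining 10 = 760.5/10 = 76.05
Safety assessment (47.5) ≤ Oral exam (74), so Oral exam stays at 74.
Weighted total:
  Theory 76.05 × 0.09 = 6.8445
  Ethics module 64.5 × 0.18 = 11.61
  Safety assessment 47.5 × 0.29 = 13.775
  Oral exam 74 × 0.24 = 17.76
  Practical 94 × 0.1 = 9.4
  Written test 100 × 0.1 = 10
Sum = 69.3895
69.3895 is ≥ 58.5 and < 72.5 → Credit

Credit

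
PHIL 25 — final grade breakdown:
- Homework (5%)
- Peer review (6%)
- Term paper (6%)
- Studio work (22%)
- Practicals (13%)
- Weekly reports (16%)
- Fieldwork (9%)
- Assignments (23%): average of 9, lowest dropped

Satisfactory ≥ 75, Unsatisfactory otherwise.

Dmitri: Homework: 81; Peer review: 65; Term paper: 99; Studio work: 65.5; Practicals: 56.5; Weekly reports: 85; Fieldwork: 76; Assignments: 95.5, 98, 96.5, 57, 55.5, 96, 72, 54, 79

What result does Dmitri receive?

Assignments: drop 54 → average of remaining 8 = 649.5/8 = 81.1875
Weighted total:
  Homework 81 × 0.05 = 4.05
  Peer review 65 × 0.06 = 3.9
  Term paper 99 × 0.06 = 5.94
  Studio work 65.5 × 0.22 = 14.41
  Practicals 56.5 × 0.13 = 7.345
  Weekly reports 85 × 0.16 = 13.6
  Fieldwork 76 × 0.09 = 6.84
  Assignments 81.1875 × 0.23 = 18.673125
Sum = 74.758125
74.758125 < 75 → Unsatisfactory

Unsatisfactory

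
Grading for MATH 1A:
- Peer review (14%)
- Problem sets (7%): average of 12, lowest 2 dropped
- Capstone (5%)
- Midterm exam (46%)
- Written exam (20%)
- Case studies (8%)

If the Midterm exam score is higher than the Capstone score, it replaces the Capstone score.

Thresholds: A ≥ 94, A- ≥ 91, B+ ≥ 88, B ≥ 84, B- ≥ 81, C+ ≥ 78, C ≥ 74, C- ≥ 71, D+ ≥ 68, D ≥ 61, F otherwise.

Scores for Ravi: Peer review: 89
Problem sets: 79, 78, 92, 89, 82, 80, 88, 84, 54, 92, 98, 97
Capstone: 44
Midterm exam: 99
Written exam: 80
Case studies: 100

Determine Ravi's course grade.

A-

Problem sets: drop 54, 78 → average of remaining 10 = 881/10 = 88.1
Midterm exam (99) > Capstone (44), so Capstone counts as 99.
Weighted total:
  Peer review 89 × 0.14 = 12.46
  Problem sets 88.1 × 0.07 = 6.167
  Capstone 99 × 0.05 = 4.95
  Midterm exam 99 × 0.46 = 45.54
  Written exam 80 × 0.2 = 16
  Case studies 100 × 0.08 = 8
Sum = 93.117
93.117 is ≥ 91 and < 94 → A-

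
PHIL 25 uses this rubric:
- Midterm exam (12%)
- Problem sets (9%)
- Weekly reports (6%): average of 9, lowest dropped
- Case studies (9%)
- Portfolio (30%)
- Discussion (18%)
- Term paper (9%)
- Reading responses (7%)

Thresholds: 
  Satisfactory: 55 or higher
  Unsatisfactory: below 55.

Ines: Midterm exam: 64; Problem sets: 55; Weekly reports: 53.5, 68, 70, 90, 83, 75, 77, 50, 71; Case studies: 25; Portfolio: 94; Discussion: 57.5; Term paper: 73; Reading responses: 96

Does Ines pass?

Satisfactory

Weekly reports: drop 50 → average of remaining 8 = 587.5/8 = 73.4375
Weighted total:
  Midterm exam 64 × 0.12 = 7.68
  Problem sets 55 × 0.09 = 4.95
  Weekly reports 73.4375 × 0.06 = 4.40625
  Case studies 25 × 0.09 = 2.25
  Portfolio 94 × 0.3 = 28.2
  Discussion 57.5 × 0.18 = 10.35
  Term paper 73 × 0.09 = 6.57
  Reading responses 96 × 0.07 = 6.72
Sum = 71.12625
71.12625 ≥ 55 → Satisfactory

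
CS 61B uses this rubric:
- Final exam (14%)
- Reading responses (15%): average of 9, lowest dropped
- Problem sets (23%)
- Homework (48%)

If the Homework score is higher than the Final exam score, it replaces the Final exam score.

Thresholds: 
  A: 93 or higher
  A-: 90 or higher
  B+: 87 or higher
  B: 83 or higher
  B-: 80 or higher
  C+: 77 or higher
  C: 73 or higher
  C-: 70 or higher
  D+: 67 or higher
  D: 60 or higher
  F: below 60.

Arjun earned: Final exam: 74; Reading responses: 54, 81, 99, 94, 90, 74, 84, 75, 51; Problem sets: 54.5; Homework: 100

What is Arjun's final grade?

B

Reading responses: drop 51 → average of remaining 8 = 651/8 = 81.375
Homework (100) > Final exam (74), so Final exam counts as 100.
Weighted total:
  Final exam 100 × 0.14 = 14
  Reading responses 81.375 × 0.15 = 12.20625
  Problem sets 54.5 × 0.23 = 12.535
  Homework 100 × 0.48 = 48
Sum = 86.74125
86.74125 is ≥ 83 and < 87 → B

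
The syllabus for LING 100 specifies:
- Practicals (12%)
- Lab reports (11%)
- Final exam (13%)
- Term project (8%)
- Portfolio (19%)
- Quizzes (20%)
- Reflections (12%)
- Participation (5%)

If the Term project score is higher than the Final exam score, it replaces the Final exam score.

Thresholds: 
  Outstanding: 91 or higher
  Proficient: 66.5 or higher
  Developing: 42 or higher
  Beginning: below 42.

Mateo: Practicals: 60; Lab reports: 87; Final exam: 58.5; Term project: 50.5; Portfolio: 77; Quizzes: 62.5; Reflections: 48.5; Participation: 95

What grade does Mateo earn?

Developing

Term project (50.5) ≤ Final exam (58.5), so Final exam stays at 58.5.
Weighted total:
  Practicals 60 × 0.12 = 7.2
  Lab reports 87 × 0.11 = 9.57
  Final exam 58.5 × 0.13 = 7.605
  Term project 50.5 × 0.08 = 4.04
  Portfolio 77 × 0.19 = 14.63
  Quizzes 62.5 × 0.2 = 12.5
  Reflections 48.5 × 0.12 = 5.82
  Participation 95 × 0.05 = 4.75
Sum = 66.115
66.115 is ≥ 42 and < 66.5 → Developing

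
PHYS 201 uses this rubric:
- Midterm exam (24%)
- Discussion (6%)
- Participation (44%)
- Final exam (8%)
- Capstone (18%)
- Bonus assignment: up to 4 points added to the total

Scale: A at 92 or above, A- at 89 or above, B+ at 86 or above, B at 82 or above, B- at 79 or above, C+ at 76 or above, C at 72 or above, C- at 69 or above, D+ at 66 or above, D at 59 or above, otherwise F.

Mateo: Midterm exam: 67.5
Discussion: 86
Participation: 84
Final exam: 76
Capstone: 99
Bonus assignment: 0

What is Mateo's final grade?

B

Weighted total:
  Midterm exam 67.5 × 0.24 = 16.2
  Discussion 86 × 0.06 = 5.16
  Participation 84 × 0.44 = 36.96
  Final exam 76 × 0.08 = 6.08
  Capstone 99 × 0.18 = 17.82
Sum = 82.22
Bonus assignment: 82.22 + 0 = 82.22
82.22 is ≥ 82 and < 86 → B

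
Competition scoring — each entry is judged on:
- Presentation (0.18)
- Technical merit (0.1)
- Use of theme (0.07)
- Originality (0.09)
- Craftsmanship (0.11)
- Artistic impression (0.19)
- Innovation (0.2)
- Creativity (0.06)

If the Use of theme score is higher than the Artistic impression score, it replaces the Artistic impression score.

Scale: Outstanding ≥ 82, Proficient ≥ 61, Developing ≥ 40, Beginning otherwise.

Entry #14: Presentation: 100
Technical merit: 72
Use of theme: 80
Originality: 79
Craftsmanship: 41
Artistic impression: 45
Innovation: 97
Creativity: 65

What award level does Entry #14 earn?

Proficient

Use of theme (80) > Artistic impression (45), so Artistic impression counts as 80.
Weighted total:
  Presentation 100 × 0.18 = 18
  Technical merit 72 × 0.1 = 7.2
  Use of theme 80 × 0.07 = 5.6
  Originality 79 × 0.09 = 7.11
  Craftsmanship 41 × 0.11 = 4.51
  Artistic impression 80 × 0.19 = 15.2
  Innovation 97 × 0.2 = 19.4
  Creativity 65 × 0.06 = 3.9
Sum = 80.92
80.92 is ≥ 61 and < 82 → Proficient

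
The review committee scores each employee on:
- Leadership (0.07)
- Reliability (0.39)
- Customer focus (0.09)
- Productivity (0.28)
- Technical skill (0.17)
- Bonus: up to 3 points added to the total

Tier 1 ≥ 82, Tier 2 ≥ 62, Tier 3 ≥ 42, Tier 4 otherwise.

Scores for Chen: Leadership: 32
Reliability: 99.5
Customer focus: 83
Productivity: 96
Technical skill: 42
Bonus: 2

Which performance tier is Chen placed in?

Tier 1

Weighted total:
  Leadership 32 × 0.07 = 2.24
  Reliability 99.5 × 0.39 = 38.805
  Customer focus 83 × 0.09 = 7.47
  Productivity 96 × 0.28 = 26.88
  Technical skill 42 × 0.17 = 7.14
Sum = 82.535
Bonus: 82.535 + 2 = 84.535
84.535 ≥ 82 → Tier 1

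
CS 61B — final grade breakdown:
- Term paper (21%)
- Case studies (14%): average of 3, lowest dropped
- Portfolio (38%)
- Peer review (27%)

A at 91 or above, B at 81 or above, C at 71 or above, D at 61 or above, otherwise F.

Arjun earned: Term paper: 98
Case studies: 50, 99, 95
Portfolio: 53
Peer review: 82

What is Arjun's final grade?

Case studies: drop 50 → average of remaining 2 = 194/2 = 97
Weighted total:
  Term paper 98 × 0.21 = 20.58
  Case studies 97 × 0.14 = 13.58
  Portfolio 53 × 0.38 = 20.14
  Peer review 82 × 0.27 = 22.14
Sum = 76.44
76.44 is ≥ 71 and < 81 → C

C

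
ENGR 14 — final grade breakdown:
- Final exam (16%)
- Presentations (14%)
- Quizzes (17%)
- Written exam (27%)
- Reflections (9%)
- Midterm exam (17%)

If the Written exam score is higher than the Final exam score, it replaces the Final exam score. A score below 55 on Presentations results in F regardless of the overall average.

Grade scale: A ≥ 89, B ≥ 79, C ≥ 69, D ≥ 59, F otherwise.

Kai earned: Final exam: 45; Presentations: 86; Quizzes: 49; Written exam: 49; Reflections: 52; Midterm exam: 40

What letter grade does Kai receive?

F

Written exam (49) > Final exam (45), so Final exam counts as 49.
Presentations score 86 ≥ 55: minimum met.
Weighted total:
  Final exam 49 × 0.16 = 7.84
  Presentations 86 × 0.14 = 12.04
  Quizzes 49 × 0.17 = 8.33
  Written exam 49 × 0.27 = 13.23
  Reflections 52 × 0.09 = 4.68
  Midterm exam 40 × 0.17 = 6.8
Sum = 52.92
52.92 < 59 → F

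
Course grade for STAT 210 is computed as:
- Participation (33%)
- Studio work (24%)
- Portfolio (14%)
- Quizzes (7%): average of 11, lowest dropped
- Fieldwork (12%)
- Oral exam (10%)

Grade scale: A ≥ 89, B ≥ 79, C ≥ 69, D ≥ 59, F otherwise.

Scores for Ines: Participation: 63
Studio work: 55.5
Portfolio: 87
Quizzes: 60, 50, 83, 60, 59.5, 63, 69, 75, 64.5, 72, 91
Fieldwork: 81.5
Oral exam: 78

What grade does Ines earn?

Quizzes: drop 50 → average of remaining 10 = 697/10 = 69.7
Weighted total:
  Participation 63 × 0.33 = 20.79
  Studio work 55.5 × 0.24 = 13.32
  Portfolio 87 × 0.14 = 12.18
  Quizzes 69.7 × 0.07 = 4.879
  Fieldwork 81.5 × 0.12 = 9.78
  Oral exam 78 × 0.1 = 7.8
Sum = 68.749
68.749 is ≥ 59 and < 69 → D

D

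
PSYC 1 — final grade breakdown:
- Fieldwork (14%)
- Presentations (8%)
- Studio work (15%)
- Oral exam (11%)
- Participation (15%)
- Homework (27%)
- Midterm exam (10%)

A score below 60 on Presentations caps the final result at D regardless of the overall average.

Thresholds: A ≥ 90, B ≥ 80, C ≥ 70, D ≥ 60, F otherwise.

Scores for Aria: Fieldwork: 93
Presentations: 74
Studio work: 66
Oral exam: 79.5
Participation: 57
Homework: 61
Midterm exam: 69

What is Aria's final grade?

D

Presentations score 74 ≥ 60: minimum met.
Weighted total:
  Fieldwork 93 × 0.14 = 13.02
  Presentations 74 × 0.08 = 5.92
  Studio work 66 × 0.15 = 9.9
  Oral exam 79.5 × 0.11 = 8.745
  Participation 57 × 0.15 = 8.55
  Homework 61 × 0.27 = 16.47
  Midterm exam 69 × 0.1 = 6.9
Sum = 69.505
69.505 is ≥ 60 and < 70 → D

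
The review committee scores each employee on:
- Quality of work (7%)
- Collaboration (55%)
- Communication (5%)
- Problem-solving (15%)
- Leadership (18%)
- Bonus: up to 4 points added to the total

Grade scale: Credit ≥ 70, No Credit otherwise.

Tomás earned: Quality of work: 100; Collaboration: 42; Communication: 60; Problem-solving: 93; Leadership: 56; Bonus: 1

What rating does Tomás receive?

No Credit

Weighted total:
  Quality of work 100 × 0.07 = 7
  Collaboration 42 × 0.55 = 23.1
  Communication 60 × 0.05 = 3
  Problem-solving 93 × 0.15 = 13.95
  Leadership 56 × 0.18 = 10.08
Sum = 57.13
Bonus: 57.13 + 1 = 58.13
58.13 < 70 → No Credit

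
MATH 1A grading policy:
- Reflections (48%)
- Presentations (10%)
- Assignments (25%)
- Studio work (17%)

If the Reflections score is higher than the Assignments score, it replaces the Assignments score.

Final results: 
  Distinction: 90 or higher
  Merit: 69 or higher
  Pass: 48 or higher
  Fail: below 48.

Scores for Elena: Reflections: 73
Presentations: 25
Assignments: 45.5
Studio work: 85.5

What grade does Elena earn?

Reflections (73) > Assignments (45.5), so Assignments counts as 73.
Weighted total:
  Reflections 73 × 0.48 = 35.04
  Presentations 25 × 0.1 = 2.5
  Assignments 73 × 0.25 = 18.25
  Studio work 85.5 × 0.17 = 14.535
Sum = 70.325
70.325 is ≥ 69 and < 90 → Merit

Merit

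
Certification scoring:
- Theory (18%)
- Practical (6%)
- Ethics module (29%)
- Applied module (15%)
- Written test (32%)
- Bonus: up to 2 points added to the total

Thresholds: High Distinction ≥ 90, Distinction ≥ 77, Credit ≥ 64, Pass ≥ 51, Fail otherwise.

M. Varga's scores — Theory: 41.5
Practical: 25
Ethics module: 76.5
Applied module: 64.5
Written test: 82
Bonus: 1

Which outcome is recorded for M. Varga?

Weighted total:
  Theory 41.5 × 0.18 = 7.47
  Practical 25 × 0.06 = 1.5
  Ethics module 76.5 × 0.29 = 22.185
  Applied module 64.5 × 0.15 = 9.675
  Written test 82 × 0.32 = 26.24
Sum = 67.07
Bonus: 67.07 + 1 = 68.07
68.07 is ≥ 64 and < 77 → Credit

Credit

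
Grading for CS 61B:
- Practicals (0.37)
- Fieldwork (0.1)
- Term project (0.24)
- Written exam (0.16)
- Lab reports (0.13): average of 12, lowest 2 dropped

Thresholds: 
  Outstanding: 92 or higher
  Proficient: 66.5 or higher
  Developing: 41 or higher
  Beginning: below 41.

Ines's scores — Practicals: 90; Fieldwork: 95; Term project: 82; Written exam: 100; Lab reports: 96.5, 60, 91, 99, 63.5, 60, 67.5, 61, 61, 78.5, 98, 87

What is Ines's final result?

Lab reports: drop 60, 60 → average of remaining 10 = 803/10 = 80.3
Weighted total:
  Practicals 90 × 0.37 = 33.3
  Fieldwork 95 × 0.1 = 9.5
  Term project 82 × 0.24 = 19.68
  Written exam 100 × 0.16 = 16
  Lab reports 80.3 × 0.13 = 10.439
Sum = 88.919
88.919 is ≥ 66.5 and < 92 → Proficient

Proficient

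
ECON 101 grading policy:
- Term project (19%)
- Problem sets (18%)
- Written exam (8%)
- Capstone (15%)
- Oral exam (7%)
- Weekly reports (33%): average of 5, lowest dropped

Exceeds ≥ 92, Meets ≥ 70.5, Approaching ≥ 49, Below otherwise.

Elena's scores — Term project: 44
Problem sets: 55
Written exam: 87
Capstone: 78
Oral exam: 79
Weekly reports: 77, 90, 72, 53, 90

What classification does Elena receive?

Approaching

Weekly reports: drop 53 → average of remaining 4 = 329/4 = 82.25
Weighted total:
  Term project 44 × 0.19 = 8.36
  Problem sets 55 × 0.18 = 9.9
  Written exam 87 × 0.08 = 6.96
  Capstone 78 × 0.15 = 11.7
  Oral exam 79 × 0.07 = 5.53
  Weekly reports 82.25 × 0.33 = 27.1425
Sum = 69.5925
69.5925 is ≥ 49 and < 70.5 → Approaching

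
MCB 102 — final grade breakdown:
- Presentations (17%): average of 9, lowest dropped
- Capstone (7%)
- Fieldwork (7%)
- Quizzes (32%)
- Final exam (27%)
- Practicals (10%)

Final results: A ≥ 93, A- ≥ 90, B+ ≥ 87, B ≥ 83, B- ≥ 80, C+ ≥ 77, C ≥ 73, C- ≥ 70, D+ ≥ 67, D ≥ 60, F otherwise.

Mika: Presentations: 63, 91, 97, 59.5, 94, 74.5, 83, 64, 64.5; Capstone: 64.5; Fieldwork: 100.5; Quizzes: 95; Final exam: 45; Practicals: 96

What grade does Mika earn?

C+

Presentations: drop 59.5 → average of remaining 8 = 631/8 = 78.875
Weighted total:
  Presentations 78.875 × 0.17 = 13.40875
  Capstone 64.5 × 0.07 = 4.515
  Fieldwork 100.5 × 0.07 = 7.035
  Quizzes 95 × 0.32 = 30.4
  Final exam 45 × 0.27 = 12.15
  Practicals 96 × 0.1 = 9.6
Sum = 77.10875
77.10875 is ≥ 77 and < 80 → C+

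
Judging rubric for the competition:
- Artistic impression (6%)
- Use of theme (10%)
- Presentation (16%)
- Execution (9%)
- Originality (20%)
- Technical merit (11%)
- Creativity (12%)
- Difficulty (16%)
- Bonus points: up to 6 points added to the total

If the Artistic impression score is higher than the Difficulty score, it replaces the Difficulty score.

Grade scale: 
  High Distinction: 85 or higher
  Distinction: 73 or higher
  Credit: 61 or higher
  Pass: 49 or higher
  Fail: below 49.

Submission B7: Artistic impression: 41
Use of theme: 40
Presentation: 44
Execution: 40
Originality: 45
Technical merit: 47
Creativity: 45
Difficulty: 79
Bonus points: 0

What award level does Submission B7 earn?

Pass

Artistic impression (41) ≤ Difficulty (79), so Difficulty stays at 79.
Weighted total:
  Artistic impression 41 × 0.06 = 2.46
  Use of theme 40 × 0.1 = 4
  Presentation 44 × 0.16 = 7.04
  Execution 40 × 0.09 = 3.6
  Originality 45 × 0.2 = 9
  Technical merit 47 × 0.11 = 5.17
  Creativity 45 × 0.12 = 5.4
  Difficulty 79 × 0.16 = 12.64
Sum = 49.31
Bonus points: 49.31 + 0 = 49.31
49.31 is ≥ 49 and < 61 → Pass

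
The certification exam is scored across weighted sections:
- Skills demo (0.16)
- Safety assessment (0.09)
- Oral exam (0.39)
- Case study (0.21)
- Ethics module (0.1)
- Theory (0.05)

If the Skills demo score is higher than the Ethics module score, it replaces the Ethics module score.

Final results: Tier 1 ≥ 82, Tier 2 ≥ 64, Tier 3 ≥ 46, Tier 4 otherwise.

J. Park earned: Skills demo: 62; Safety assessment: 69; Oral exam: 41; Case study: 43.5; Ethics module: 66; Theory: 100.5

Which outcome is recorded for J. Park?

Skills demo (62) ≤ Ethics module (66), so Ethics module stays at 66.
Weighted total:
  Skills demo 62 × 0.16 = 9.92
  Safety assessment 69 × 0.09 = 6.21
  Oral exam 41 × 0.39 = 15.99
  Case study 43.5 × 0.21 = 9.135
  Ethics module 66 × 0.1 = 6.6
  Theory 100.5 × 0.05 = 5.025
Sum = 52.88
52.88 is ≥ 46 and < 64 → Tier 3

Tier 3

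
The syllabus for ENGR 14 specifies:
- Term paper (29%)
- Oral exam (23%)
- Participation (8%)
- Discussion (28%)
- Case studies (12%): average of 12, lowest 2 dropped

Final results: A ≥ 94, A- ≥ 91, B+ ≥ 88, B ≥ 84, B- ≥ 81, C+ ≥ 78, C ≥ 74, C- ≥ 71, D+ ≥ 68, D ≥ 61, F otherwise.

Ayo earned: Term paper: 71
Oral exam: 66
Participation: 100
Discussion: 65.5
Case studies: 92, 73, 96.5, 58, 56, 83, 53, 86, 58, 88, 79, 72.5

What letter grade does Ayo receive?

C-

Case studies: drop 53, 56 → average of remaining 10 = 786/10 = 78.6
Weighted total:
  Term paper 71 × 0.29 = 20.59
  Oral exam 66 × 0.23 = 15.18
  Participation 100 × 0.08 = 8
  Discussion 65.5 × 0.28 = 18.34
  Case studies 78.6 × 0.12 = 9.432
Sum = 71.542
71.542 is ≥ 71 and < 74 → C-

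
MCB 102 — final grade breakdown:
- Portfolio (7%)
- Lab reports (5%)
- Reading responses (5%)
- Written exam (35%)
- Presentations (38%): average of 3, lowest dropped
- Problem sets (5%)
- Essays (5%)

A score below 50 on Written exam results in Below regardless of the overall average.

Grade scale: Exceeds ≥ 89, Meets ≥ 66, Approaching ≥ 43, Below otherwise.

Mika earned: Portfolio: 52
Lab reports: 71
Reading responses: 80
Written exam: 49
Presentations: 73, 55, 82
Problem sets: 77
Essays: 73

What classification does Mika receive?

Presentations: drop 55 → average of remaining 2 = 155/2 = 77.5
Written exam score 49 < 50: minimum not met.
Weighted total:
  Portfolio 52 × 0.07 = 3.64
  Lab reports 71 × 0.05 = 3.55
  Reading responses 80 × 0.05 = 4
  Written exam 49 × 0.35 = 17.15
  Presentations 77.5 × 0.38 = 29.45
  Problem sets 77 × 0.05 = 3.85
  Essays 73 × 0.05 = 3.65
Sum = 65.29
Because the Written exam minimum was not met, the result is Below.

Below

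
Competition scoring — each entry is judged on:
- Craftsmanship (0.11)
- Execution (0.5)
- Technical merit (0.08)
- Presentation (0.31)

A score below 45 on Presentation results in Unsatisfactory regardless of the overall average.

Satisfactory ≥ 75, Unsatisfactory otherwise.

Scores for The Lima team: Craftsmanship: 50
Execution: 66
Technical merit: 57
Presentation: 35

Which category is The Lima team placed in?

Unsatisfactory

Presentation score 35 < 45: minimum not met.
Weighted total:
  Craftsmanship 50 × 0.11 = 5.5
  Execution 66 × 0.5 = 33
  Technical merit 57 × 0.08 = 4.56
  Presentation 35 × 0.31 = 10.85
Sum = 53.91
Because the Presentation minimum was not met, the result is Unsatisfactory.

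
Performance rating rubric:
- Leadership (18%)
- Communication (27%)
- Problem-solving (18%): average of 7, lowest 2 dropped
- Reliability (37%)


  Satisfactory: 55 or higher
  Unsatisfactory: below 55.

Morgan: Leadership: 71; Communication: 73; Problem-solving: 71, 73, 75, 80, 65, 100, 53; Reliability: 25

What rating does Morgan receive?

Satisfactory

Problem-solving: drop 53, 65 → average of remaining 5 = 399/5 = 79.8
Weighted total:
  Leadership 71 × 0.18 = 12.78
  Communication 73 × 0.27 = 19.71
  Problem-solving 79.8 × 0.18 = 14.364
  Reliability 25 × 0.37 = 9.25
Sum = 56.104
56.104 ≥ 55 → Satisfactory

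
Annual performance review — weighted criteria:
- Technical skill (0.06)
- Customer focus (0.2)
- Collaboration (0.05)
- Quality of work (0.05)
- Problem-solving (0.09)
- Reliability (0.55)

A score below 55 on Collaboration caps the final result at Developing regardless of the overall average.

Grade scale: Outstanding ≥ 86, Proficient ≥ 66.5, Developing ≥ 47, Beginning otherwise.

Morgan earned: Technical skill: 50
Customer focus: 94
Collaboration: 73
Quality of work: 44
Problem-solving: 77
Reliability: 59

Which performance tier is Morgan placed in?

Proficient

Collaboration score 73 ≥ 55: minimum met.
Weighted total:
  Technical skill 50 × 0.06 = 3
  Customer focus 94 × 0.2 = 18.8
  Collaboration 73 × 0.05 = 3.65
  Quality of work 44 × 0.05 = 2.2
  Problem-solving 77 × 0.09 = 6.93
  Reliability 59 × 0.55 = 32.45
Sum = 67.03
67.03 is ≥ 66.5 and < 86 → Proficient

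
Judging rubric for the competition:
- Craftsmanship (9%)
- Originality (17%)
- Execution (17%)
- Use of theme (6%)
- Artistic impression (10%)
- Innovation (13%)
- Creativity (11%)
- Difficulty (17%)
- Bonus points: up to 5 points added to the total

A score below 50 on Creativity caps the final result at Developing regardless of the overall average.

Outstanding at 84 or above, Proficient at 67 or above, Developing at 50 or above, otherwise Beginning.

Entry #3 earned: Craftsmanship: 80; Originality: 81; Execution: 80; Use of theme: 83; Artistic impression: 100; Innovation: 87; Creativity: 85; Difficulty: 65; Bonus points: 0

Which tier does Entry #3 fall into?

Creativity score 85 ≥ 50: minimum met.
Weighted total:
  Craftsmanship 80 × 0.09 = 7.2
  Originality 81 × 0.17 = 13.77
  Execution 80 × 0.17 = 13.6
  Use of theme 83 × 0.06 = 4.98
  Artistic impression 100 × 0.1 = 10
  Innovation 87 × 0.13 = 11.31
  Creativity 85 × 0.11 = 9.35
  Difficulty 65 × 0.17 = 11.05
Sum = 81.26
Bonus points: 81.26 + 0 = 81.26
81.26 is ≥ 67 and < 84 → Proficient

Proficient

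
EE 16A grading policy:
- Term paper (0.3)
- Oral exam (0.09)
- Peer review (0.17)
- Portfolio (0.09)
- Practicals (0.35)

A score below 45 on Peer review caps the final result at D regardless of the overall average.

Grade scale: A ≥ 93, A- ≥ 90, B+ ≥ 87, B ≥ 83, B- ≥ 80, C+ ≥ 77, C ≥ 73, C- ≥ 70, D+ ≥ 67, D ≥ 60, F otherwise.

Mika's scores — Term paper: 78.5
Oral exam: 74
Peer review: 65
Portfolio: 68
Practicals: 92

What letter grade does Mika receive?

Peer review score 65 ≥ 45: minimum met.
Weighted total:
  Term paper 78.5 × 0.3 = 23.55
  Oral exam 74 × 0.09 = 6.66
  Peer review 65 × 0.17 = 11.05
  Portfolio 68 × 0.09 = 6.12
  Practicals 92 × 0.35 = 32.2
Sum = 79.58
79.58 is ≥ 77 and < 80 → C+

C+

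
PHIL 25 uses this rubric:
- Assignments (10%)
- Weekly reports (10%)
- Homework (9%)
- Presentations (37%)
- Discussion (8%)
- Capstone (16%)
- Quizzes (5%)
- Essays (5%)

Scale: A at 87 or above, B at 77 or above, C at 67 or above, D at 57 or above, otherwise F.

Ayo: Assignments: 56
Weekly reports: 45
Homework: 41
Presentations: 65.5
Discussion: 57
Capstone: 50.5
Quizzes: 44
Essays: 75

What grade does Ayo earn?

F

Weighted total:
  Assignments 56 × 0.1 = 5.6
  Weekly reports 45 × 0.1 = 4.5
  Homework 41 × 0.09 = 3.69
  Presentations 65.5 × 0.37 = 24.235
  Discussion 57 × 0.08 = 4.56
  Capstone 50.5 × 0.16 = 8.08
  Quizzes 44 × 0.05 = 2.2
  Essays 75 × 0.05 = 3.75
Sum = 56.615
56.615 < 57 → F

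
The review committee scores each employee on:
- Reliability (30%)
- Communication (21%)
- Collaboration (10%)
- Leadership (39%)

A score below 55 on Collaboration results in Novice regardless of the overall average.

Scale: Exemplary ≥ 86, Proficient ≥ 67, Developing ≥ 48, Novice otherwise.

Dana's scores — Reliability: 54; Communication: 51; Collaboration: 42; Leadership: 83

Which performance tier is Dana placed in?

Collaboration score 42 < 55: minimum not met.
Weighted total:
  Reliability 54 × 0.3 = 16.2
  Communication 51 × 0.21 = 10.71
  Collaboration 42 × 0.1 = 4.2
  Leadership 83 × 0.39 = 32.37
Sum = 63.48
Because the Collaboration minimum was not met, the result is Novice.

Novice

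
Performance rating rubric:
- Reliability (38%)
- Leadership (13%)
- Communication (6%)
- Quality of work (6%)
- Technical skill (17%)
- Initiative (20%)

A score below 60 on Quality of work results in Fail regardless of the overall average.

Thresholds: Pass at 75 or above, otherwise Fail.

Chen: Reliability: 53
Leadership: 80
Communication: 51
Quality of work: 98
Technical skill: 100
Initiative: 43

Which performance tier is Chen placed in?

Quality of work score 98 ≥ 60: minimum met.
Weighted total:
  Reliability 53 × 0.38 = 20.14
  Leadership 80 × 0.13 = 10.4
  Communication 51 × 0.06 = 3.06
  Quality of work 98 × 0.06 = 5.88
  Technical skill 100 × 0.17 = 17
  Initiative 43 × 0.2 = 8.6
Sum = 65.08
65.08 < 75 → Fail

Fail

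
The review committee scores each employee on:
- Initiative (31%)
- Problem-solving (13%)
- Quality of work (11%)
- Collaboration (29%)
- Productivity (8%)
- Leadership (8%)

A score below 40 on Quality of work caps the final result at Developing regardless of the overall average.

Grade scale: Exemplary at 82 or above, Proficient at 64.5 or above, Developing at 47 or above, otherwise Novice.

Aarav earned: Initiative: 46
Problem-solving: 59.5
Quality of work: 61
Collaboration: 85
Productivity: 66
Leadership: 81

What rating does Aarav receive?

Quality of work score 61 ≥ 40: minimum met.
Weighted total:
  Initiative 46 × 0.31 = 14.26
  Problem-solving 59.5 × 0.13 = 7.735
  Quality of work 61 × 0.11 = 6.71
  Collaboration 85 × 0.29 = 24.65
  Productivity 66 × 0.08 = 5.28
  Leadership 81 × 0.08 = 6.48
Sum = 65.115
65.115 is ≥ 64.5 and < 82 → Proficient

Proficient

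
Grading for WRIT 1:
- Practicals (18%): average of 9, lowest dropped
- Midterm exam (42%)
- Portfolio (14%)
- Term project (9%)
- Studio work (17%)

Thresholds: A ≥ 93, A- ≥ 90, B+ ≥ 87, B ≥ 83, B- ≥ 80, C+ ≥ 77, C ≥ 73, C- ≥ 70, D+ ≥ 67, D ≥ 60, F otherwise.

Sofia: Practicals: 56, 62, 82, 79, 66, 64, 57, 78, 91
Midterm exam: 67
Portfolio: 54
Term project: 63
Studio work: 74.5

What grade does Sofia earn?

D+

Practicals: drop 56 → average of remaining 8 = 579/8 = 72.375
Weighted total:
  Practicals 72.375 × 0.18 = 13.0275
  Midterm exam 67 × 0.42 = 28.14
  Portfolio 54 × 0.14 = 7.56
  Term project 63 × 0.09 = 5.67
  Studio work 74.5 × 0.17 = 12.665
Sum = 67.0625
67.0625 is ≥ 67 and < 70 → D+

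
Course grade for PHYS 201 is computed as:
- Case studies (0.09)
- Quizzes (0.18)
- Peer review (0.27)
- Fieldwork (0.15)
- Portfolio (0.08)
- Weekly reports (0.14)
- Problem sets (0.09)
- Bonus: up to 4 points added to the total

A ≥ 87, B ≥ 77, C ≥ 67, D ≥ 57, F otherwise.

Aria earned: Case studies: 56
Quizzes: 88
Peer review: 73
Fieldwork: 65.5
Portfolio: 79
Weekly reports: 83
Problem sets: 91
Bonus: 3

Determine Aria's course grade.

Weighted total:
  Case studies 56 × 0.09 = 5.04
  Quizzes 88 × 0.18 = 15.84
  Peer review 73 × 0.27 = 19.71
  Fieldwork 65.5 × 0.15 = 9.825
  Portfolio 79 × 0.08 = 6.32
  Weekly reports 83 × 0.14 = 11.62
  Problem sets 91 × 0.09 = 8.19
Sum = 76.545
Bonus: 76.545 + 3 = 79.545
79.545 is ≥ 77 and < 87 → B

B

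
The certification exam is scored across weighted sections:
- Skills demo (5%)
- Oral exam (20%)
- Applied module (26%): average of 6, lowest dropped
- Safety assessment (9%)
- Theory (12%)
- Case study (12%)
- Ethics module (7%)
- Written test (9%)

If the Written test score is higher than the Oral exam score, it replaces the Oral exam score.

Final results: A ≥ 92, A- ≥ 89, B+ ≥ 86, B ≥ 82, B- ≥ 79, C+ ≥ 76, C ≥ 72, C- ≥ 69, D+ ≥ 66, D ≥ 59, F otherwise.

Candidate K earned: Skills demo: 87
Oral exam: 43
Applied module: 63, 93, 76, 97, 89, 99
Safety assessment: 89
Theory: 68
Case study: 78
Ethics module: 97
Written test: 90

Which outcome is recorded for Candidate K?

B+

Applied module: drop 63 → average of remaining 5 = 454/5 = 90.8
Written test (90) > Oral exam (43), so Oral exam counts as 90.
Weighted total:
  Skills demo 87 × 0.05 = 4.35
  Oral exam 90 × 0.2 = 18
  Applied module 90.8 × 0.26 = 23.608
  Safety assessment 89 × 0.09 = 8.01
  Theory 68 × 0.12 = 8.16
  Case study 78 × 0.12 = 9.36
  Ethics module 97 × 0.07 = 6.79
  Written test 90 × 0.09 = 8.1
Sum = 86.378
86.378 is ≥ 86 and < 89 → B+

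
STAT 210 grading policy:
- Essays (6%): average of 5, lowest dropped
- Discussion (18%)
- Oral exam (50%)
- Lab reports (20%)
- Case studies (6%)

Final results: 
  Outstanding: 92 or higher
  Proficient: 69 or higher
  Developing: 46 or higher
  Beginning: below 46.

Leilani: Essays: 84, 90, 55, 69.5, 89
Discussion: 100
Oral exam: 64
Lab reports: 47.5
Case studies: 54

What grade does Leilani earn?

Essays: drop 55 → average of remaining 4 = 332.5/4 = 83.125
Weighted total:
  Essays 83.125 × 0.06 = 4.9875
  Discussion 100 × 0.18 = 18
  Oral exam 64 × 0.5 = 32
  Lab reports 47.5 × 0.2 = 9.5
  Case studies 54 × 0.06 = 3.24
Sum = 67.7275
67.7275 is ≥ 46 and < 69 → Developing

Developing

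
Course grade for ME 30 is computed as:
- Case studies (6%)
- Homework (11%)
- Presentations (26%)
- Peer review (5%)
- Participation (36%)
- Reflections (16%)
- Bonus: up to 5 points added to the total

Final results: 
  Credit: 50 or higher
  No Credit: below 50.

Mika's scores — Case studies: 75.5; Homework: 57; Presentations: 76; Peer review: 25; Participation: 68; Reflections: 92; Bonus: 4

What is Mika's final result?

Credit

Weighted total:
  Case studies 75.5 × 0.06 = 4.53
  Homework 57 × 0.11 = 6.27
  Presentations 76 × 0.26 = 19.76
  Peer review 25 × 0.05 = 1.25
  Participation 68 × 0.36 = 24.48
  Reflections 92 × 0.16 = 14.72
Sum = 71.01
Bonus: 71.01 + 4 = 75.01
75.01 ≥ 50 → Credit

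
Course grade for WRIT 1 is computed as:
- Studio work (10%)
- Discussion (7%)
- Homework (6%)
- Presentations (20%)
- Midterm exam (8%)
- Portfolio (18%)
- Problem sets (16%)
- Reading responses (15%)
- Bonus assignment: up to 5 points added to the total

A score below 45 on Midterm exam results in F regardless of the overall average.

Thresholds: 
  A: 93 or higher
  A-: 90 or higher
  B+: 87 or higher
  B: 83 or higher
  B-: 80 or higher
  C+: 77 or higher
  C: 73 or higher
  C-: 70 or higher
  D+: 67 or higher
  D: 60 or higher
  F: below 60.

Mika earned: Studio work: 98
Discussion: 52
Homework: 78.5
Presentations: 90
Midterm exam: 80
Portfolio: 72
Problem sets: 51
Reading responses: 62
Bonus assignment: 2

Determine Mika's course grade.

Midterm exam score 80 ≥ 45: minimum met.
Weighted total:
  Studio work 98 × 0.1 = 9.8
  Discussion 52 × 0.07 = 3.64
  Homework 78.5 × 0.06 = 4.71
  Presentations 90 × 0.2 = 18
  Midterm exam 80 × 0.08 = 6.4
  Portfolio 72 × 0.18 = 12.96
  Problem sets 51 × 0.16 = 8.16
  Reading responses 62 × 0.15 = 9.3
Sum = 72.97
Bonus assignment: 72.97 + 2 = 74.97
74.97 is ≥ 73 and < 77 → C

C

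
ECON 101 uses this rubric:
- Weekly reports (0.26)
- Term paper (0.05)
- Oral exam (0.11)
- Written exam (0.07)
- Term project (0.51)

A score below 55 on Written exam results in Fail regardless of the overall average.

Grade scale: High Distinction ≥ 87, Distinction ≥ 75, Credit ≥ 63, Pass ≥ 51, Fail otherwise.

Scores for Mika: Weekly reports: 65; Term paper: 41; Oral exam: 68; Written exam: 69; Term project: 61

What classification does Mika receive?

Pass

Written exam score 69 ≥ 55: minimum met.
Weighted total:
  Weekly reports 65 × 0.26 = 16.9
  Term paper 41 × 0.05 = 2.05
  Oral exam 68 × 0.11 = 7.48
  Written exam 69 × 0.07 = 4.83
  Term project 61 × 0.51 = 31.11
Sum = 62.37
62.37 is ≥ 51 and < 63 → Pass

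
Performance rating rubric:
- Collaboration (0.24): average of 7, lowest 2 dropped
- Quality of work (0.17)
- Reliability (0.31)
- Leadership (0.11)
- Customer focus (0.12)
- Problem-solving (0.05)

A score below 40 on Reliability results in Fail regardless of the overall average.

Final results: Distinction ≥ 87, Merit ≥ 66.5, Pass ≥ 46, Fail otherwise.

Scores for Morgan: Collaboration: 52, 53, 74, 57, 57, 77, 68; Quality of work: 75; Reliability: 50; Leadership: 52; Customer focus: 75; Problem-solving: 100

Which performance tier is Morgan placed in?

Collaboration: drop 52, 53 → average of remaining 5 = 333/5 = 66.6
Reliability score 50 ≥ 40: minimum met.
Weighted total:
  Collaboration 66.6 × 0.24 = 15.984
  Quality of work 75 × 0.17 = 12.75
  Reliability 50 × 0.31 = 15.5
  Leadership 52 × 0.11 = 5.72
  Customer focus 75 × 0.12 = 9
  Problem-solving 100 × 0.05 = 5
Sum = 63.954
63.954 is ≥ 46 and < 66.5 → Pass

Pass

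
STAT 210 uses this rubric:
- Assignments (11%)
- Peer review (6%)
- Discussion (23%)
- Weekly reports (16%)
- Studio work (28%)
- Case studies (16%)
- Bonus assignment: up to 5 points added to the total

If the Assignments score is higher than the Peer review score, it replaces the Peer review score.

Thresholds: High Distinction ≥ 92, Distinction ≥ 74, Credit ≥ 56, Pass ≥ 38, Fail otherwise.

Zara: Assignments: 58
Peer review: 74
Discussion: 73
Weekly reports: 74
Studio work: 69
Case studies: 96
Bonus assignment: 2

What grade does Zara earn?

Distinction

Assignments (58) ≤ Peer review (74), so Peer review stays at 74.
Weighted total:
  Assignments 58 × 0.11 = 6.38
  Peer review 74 × 0.06 = 4.44
  Discussion 73 × 0.23 = 16.79
  Weekly reports 74 × 0.16 = 11.84
  Studio work 69 × 0.28 = 19.32
  Case studies 96 × 0.16 = 15.36
Sum = 74.13
Bonus assignment: 74.13 + 2 = 76.13
76.13 is ≥ 74 and < 92 → Distinction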